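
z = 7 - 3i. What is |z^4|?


|z| = sqrt(49+9) = sqrt(58) = 7.6158
|z^4| = |z|^4 = (sqrt(58))^4 = 58^2 = 3364

|z^4| = 3364


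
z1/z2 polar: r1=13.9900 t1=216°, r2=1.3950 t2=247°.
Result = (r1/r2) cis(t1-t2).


r = 13.9900 / 1.3950 = 10.0287
theta = 216° - 247° = -31° = 329° (mod 360)

10.0287 cis(329°)


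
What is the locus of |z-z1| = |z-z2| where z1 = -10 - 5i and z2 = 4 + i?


Equal distances means the locus is the perpendicular bisector of z1 and z2.
Midpoint = ((-10+4)/2, (-5+1)/2) = (-3.0000, -2.0000)

Perpendicular bisector through (-3.0000, -2.0000)


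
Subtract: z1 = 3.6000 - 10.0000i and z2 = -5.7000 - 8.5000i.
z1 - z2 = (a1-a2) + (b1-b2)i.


Real: 3.6 + 5.7 = 9.3
Imag: -10 + 8.5 = -1.5

9.3000 - 1.5000i


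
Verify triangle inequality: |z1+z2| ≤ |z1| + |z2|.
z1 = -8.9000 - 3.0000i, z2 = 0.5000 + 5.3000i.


|z1| = sqrt((-8.9)^2 + (-3)^2) = sqrt(88.21) = 9.3920
|z2| = sqrt(0.5^2 + 5.3^2) = sqrt(28.34) = 5.3235
z1+z2 = -8.4000 + 2.3000i
|z1+z2| = sqrt(75.85) = 8.7092
|z1|+|z2| = 9.3920 + 5.3235 = 14.7155

|z1+z2| = 8.7092 ≤ |z1|+|z2| = 14.7155 (verified)


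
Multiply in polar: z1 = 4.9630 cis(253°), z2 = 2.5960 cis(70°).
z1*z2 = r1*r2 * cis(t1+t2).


r = 4.9630 * 2.5960 = 12.8839
theta = 253° + 70° = 323° = 323° (mod 360)

12.8839 cis(323°)


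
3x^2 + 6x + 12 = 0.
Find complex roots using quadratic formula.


disc = 6^2 - 4*3*12 = 36 - 144 = -108
sqrt(|disc|) = sqrt(108) = 10.3923
Real part = -6/(2*3) = -1.0000
Imag part = 10.3923/(2*3) = 1.7321

-1.0000 ± 1.7321i


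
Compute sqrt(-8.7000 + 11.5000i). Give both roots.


|z| = sqrt(75.69+132.25) = 14.4201
sqrt((|z|+a)/2) = sqrt((14.4201+(-8.7))/2) = sqrt(2.8601) = 1.6912
sqrt((|z|-a)/2) = sqrt((14.4201-(-8.7))/2) = sqrt(11.5601) = 3.4000

±(1.6912 + 3.4000i) i.e. 1.6912 + 3.4000i and -1.6912 - 3.4000i


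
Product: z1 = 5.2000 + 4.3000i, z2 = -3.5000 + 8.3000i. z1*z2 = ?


Real = 5.2*(-3.5) - 4.3*8.3 = -18.2 - 35.69 = -53.89
Imag = 5.2*8.3 - (3.5)*4.3 = 43.16 - (15.05) = 28.11

-53.8900 + 28.1100i


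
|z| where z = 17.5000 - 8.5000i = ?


|z| = sqrt(17.5^2 + (-8.5)^2) = sqrt(306.25 + 72.25) = sqrt(378.5) = 19.4551

|z| = 19.4551


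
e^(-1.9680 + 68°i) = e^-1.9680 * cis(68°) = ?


e^-1.9680 = 0.13974
cos(68°) = 0.3746
sin(68°) = 0.9272
Real = 0.13974*0.3746 = 0.0523
Imag = 0.13974*0.9272 = 0.1296

0.0523 + 0.1296i


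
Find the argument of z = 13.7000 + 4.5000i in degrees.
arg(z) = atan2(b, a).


Re = 13.7, Im = 4.5
arg = atan2(4.5, 13.7) = 18.1837 degrees

arg(z) = 18.1837 degrees


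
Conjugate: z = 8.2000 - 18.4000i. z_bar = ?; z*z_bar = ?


z_bar = 8.2000 + 18.4000i
z*z_bar = 8.2^2 + (-18.4)^2 = 67.24 + 338.56 = 405.8

z_bar = 8.2000 + 18.4000i, z*z_bar = 405.8


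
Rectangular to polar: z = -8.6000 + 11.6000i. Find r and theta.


r = sqrt(73.96+134.56) = sqrt(208.52) = 14.4402
theta = atan2(11.6, -8.6) = 126.5525 degrees

r = 14.4402, theta = 126.5525 degrees


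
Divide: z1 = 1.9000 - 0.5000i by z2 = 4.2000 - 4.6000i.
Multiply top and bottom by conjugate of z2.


Conjugate of z2 = 4.2000 + 4.6000i
Numerator: (1.9000 - 0.5000i)(4.2000 + 4.6000i) = 10.2800 + 6.6400i
Denominator: 4.2^2 + (-4.6)^2 = 38.8
Result = (10.2800 + 6.6400i)/38.8

0.2649 + 0.1711i


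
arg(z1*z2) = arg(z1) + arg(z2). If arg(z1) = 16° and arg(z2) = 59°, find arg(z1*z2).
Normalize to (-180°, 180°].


arg(z1*z2) = 16° + 59° = 75°
Normalized to (-180°, 180°]: 75°

75°


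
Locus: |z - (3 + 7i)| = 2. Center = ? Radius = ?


|z - z0| = r is a circle with center z0 and radius r.
Center = (3, 7), radius = 2

Circle with center (3, 7) and radius 2


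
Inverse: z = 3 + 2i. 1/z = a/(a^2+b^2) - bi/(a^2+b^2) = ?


|z|^2 = 9+4 = 13
1/z = (3 - 2i)/13

1/z = 0.2308 - 0.1538i


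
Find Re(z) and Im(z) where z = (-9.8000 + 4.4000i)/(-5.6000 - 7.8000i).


Multiply by conjugate: (-9.8000 + 4.4000i)(-5.6000 + 7.8000i) / ((-5.6)^2 + (-7.8)^2)
Numerator real = -9.8*(-5.6) + 4.4*(-7.8) = 20.56
Numerator imag = 4.4*(-5.6) - (-9.8)*(-7.8) = -101.08
Denominator = 92.2
Re(z) = 20.56/92.2 = 0.2230
Im(z) = -101.08/92.2 = -1.0963

Re(z) = 0.2230, Im(z) = -1.0963


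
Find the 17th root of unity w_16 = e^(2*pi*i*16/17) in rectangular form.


Angle = 360*16/17 = 338.8235°
a = cos(338.8235°) = 0.9325
b = sin(338.8235°) = -0.3612

0.9325 - 0.3612i


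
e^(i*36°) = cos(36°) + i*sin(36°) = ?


cos(36°) = 0.8090
sin(36°) = 0.5878

e^(i*36°) = 0.8090 + 0.5878i


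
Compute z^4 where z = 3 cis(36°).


r^4 = 3^4 = 81
n*theta = 4*36° = 144° = 144° (mod 360)
a = 81*cos(144°) = -65.5304
b = 81*sin(144°) = 47.6106

81 cis(144°) = -65.5304 + 47.6106i


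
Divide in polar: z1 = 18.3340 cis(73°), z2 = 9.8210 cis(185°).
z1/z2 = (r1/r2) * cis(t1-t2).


r = 18.3340 / 9.8210 = 1.8668
theta = 73° - 185° = -112° = 248° (mod 360)

1.8668 cis(248°)


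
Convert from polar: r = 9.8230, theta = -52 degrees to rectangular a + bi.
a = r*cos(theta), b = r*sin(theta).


a = 9.8230*cos(-52°) = 9.8230*0.61566 = 6.0476
b = 9.8230*sin(-52°) = 9.8230*(-0.78801) = -7.7406

6.0476 - 7.7406i


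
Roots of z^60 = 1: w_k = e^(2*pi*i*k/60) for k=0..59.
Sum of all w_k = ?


The sum of all 60th roots of unity is 0.
Geometric series: (1 - w^60)/(1 - w) = (1-1)/(1-w) = 0 since w^60 = 1, w ≠ 1.
Alternatively: coefficient of z^59 in z^60 - 1 is 0.

0


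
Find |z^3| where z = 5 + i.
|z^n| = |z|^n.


|z| = sqrt(25+1) = sqrt(26) = 5.0990
|z^3| = |z|^3 = (sqrt(26))^3 = 26*sqrt(26)

|z^3| = 26*sqrt(26) ≈ 132.5745


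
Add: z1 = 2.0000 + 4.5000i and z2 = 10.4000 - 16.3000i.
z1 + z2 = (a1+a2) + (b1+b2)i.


Real: 2 + 10.4 = 12.4
Imag: 4.5 - 16.3 = -11.8

12.4000 - 11.8000i


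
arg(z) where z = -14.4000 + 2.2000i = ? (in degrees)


Re = -14.4, Im = 2.2
arg = atan2(2.2, -14.4) = 171.3136 degrees

arg(z) = 171.3136 degrees


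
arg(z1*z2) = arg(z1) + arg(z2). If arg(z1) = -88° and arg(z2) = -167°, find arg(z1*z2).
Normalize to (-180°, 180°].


arg(z1*z2) = -88° - 167° = -255°
Normalized to (-180°, 180°]: 105°

105°


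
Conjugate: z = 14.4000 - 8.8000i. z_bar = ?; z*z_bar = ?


z_bar = 14.4000 + 8.8000i
z*z_bar = 14.4^2 + (-8.8)^2 = 207.36 + 77.44 = 284.8

z_bar = 14.4000 + 8.8000i, z*z_bar = 284.8


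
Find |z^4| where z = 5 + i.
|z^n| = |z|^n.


|z| = sqrt(25+1) = sqrt(26) = 5.0990
|z^4| = |z|^4 = (sqrt(26))^4 = 26^2 = 676

|z^4| = 676


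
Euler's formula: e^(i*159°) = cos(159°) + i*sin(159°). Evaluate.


cos(159°) = -0.9336
sin(159°) = 0.3584

e^(i*159°) = -0.9336 + 0.3584i


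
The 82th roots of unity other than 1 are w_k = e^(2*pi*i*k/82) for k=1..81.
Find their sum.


With w = e^(2*pi*i/82), all 82 of the 82th roots of unity w^0 = 1, w, ..., w^(81) sum to 0: 1 + w + ... + w^(81) = (1 - w^82)/(1 - w) = 0 since w^82 = 1, w ≠ 1.
Removing the root 1: w + w^2 + ... + w^(81) = 0 - 1 = -1

Sum = -1


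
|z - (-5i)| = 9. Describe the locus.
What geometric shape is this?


|z - z0| = r is a circle with center z0 and radius r.
Center = (0, -5), radius = 9

Circle with center (0, -5) and radius 9


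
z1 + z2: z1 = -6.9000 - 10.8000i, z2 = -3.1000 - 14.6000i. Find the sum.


Real: -6.9 - 3.1 = -10
Imag: -10.8 - 14.6 = -25.4

-10.0000 - 25.4000i


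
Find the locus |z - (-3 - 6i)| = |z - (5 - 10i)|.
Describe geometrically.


Equal distances means the locus is the perpendicular bisector of z1 and z2.
Midpoint = ((-3+5)/2, (-6+(-10))/2) = (1.0000, -8.0000)

Perpendicular bisector through (1.0000, -8.0000)


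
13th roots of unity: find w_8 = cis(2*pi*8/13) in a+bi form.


Angle = 360*8/13 = 221.5385°
a = cos(221.5385°) = -0.7485
b = sin(221.5385°) = -0.6631

-0.7485 - 0.6631i


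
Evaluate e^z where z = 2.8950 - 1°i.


e^2.8950 = 18.0835
cos(-1°) = 0.9998477
sin(-1°) = -0.01745
Real = 18.0835*0.9998477 = 18.0807
Imag = 18.0835*(-0.01745) = -0.3156

18.0807 - 0.3156i


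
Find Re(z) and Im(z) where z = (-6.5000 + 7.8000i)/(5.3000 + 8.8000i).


Multiply by conjugate: (-6.5000 + 7.8000i)(5.3000 - 8.8000i) / (5.3^2 + 8.8^2)
Numerator real = -6.5*5.3 + 7.8*8.8 = 34.19
Numerator imag = 7.8*5.3 - (-6.5)*8.8 = 98.54
Denominator = 105.53
Re(z) = 34.19/105.53 = 0.3240
Im(z) = 98.54/105.53 = 0.9338

Re(z) = 0.3240, Im(z) = 0.9338


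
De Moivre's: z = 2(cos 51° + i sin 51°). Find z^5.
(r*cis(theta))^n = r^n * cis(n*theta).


r^5 = 2^5 = 32
n*theta = 5*51° = 255° = 255° (mod 360)
a = 32*cos(255°) = -8.2822
b = 32*sin(255°) = -30.9096

32 cis(255°) = -8.2822 - 30.9096i


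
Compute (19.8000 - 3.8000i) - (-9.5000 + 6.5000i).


Real: 19.8 + 9.5 = 29.3
Imag: -3.8 - 6.5 = -10.3

29.3000 - 10.3000i


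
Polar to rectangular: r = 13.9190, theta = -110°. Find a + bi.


a = 13.9190*cos(-110°) = 13.9190*(-0.34202) = -4.7606
b = 13.9190*sin(-110°) = 13.9190*(-0.939693) = -13.0796

-4.7606 - 13.0796i


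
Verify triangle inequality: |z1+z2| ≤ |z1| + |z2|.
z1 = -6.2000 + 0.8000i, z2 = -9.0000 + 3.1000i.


|z1| = sqrt((-6.2)^2 + 0.8^2) = sqrt(39.08) = 6.2514
|z2| = sqrt((-9)^2 + 3.1^2) = sqrt(90.61) = 9.5189
z1+z2 = -15.2000 + 3.9000i
|z1+z2| = sqrt(246.25) = 15.6924
|z1|+|z2| = 6.2514 + 9.5189 = 15.7703

|z1+z2| = 15.6924 ≤ |z1|+|z2| = 15.7703 (verified)


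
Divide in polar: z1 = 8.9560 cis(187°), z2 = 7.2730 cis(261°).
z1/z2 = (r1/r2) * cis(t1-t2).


r = 8.9560 / 7.2730 = 1.2314
theta = 187° - 261° = -74° = 286° (mod 360)

1.2314 cis(286°)


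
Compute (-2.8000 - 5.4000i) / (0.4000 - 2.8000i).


Conjugate of z2 = 0.4000 + 2.8000i
Numerator: (-2.8000 - 5.4000i)(0.4000 + 2.8000i) = 14.0000 - 10.0000i
Denominator: 0.4^2 + (-2.8)^2 = 8
Result = (14.0000 - 10.0000i)/8

1.7500 - 1.2500i


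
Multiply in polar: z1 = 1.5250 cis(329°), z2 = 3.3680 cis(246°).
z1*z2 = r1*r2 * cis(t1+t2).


r = 1.5250 * 3.3680 = 5.1362
theta = 329° + 246° = 575° = 215° (mod 360)

5.1362 cis(215°)


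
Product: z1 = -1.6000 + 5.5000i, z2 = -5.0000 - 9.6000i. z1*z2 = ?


Real = -1.6*(-5) - 5.5*(-9.6) = 8 - (-52.8) = 60.8
Imag = -1.6*(-9.6) - (5)*5.5 = 15.36 - (27.5) = -12.14

60.8000 - 12.1400i


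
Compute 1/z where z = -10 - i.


|z|^2 = 100+1 = 101
1/z = (-10 + 1i)/101

1/z = -0.0990 + 0.0099i


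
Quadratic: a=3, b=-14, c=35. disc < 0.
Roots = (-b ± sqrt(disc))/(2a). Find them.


disc = (-14)^2 - 4*3*35 = 196 - 420 = -224
sqrt(|disc|) = sqrt(224) = 14.9666
Real part = 14/(2*3) = 2.3333
Imag part = 14.9666/(2*3) = 2.4944

2.3333 ± 2.4944i


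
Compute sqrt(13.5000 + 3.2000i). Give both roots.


|z| = sqrt(182.25+10.24) = 13.8741
sqrt((|z|+a)/2) = sqrt((13.8741+13.5)/2) = sqrt(13.6870) = 3.6996
sqrt((|z|-a)/2) = sqrt((13.8741-13.5)/2) = sqrt(0.1870) = 0.4325

±(3.6996 + 0.4325i) i.e. 3.6996 + 0.4325i and -3.6996 - 0.4325i


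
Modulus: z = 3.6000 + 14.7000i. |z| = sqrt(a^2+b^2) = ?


|z| = sqrt(3.6^2 + 14.7^2) = sqrt(12.96 + 216.09) = sqrt(229.05) = 15.1344

|z| = 15.1344


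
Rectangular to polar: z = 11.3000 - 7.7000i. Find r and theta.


r = sqrt(127.69+59.29) = sqrt(186.98) = 13.6741
theta = atan2(-7.7, 11.3) = -34.2711 degrees

r = 13.6741, theta = -34.2711 degrees


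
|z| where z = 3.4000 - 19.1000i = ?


|z| = sqrt(3.4^2 + (-19.1)^2) = sqrt(11.56 + 364.81) = sqrt(376.37) = 19.4003

|z| = 19.4003


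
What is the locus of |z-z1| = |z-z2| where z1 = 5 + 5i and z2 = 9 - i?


Equal distances means the locus is the perpendicular bisector of z1 and z2.
Midpoint = ((5+9)/2, (5+(-1))/2) = (7.0000, 2.0000)

Perpendicular bisector through (7.0000, 2.0000)


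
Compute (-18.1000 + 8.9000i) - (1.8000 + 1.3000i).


Real: -18.1 - 1.8 = -19.9
Imag: 8.9 - 1.3 = 7.6

-19.9000 + 7.6000i


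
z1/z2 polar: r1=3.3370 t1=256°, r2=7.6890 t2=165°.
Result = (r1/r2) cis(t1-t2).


r = 3.3370 / 7.6890 = 0.4340
theta = 256° - 165° = 91° = 91° (mod 360)

0.4340 cis(91°)


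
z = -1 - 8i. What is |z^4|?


|z| = sqrt(1+64) = sqrt(65) = 8.0623
|z^4| = |z|^4 = (sqrt(65))^4 = 65^2 = 4225

|z^4| = 4225


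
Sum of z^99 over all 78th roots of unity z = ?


The roots are w_k = w^k with w = e^(2*pi*i/78), and (w^k)^99 = (w^99)^k.
So S = 1 + u + u^2 + ... + u^(77) with u = w^99.
99 = 1*78 + 21, so 99 is not a multiple of 78: u = (w^78)^1 * w^21 = w^21 ≠ 1 (w is a primitive 78th root), while u^78 = (w^78)^99 = 1.
Geometric series: S = (1 - u^78)/(1 - u) = (1 - 1)/(1 - u) = 0

S = 0


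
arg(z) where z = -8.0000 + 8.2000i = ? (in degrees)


Re = -8, Im = 8.2
arg = atan2(8.2, -8) = 134.2927 degrees

arg(z) = 134.2927 degrees


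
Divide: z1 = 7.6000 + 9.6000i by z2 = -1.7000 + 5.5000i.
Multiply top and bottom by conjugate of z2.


Conjugate of z2 = -1.7000 - 5.5000i
Numerator: (7.6000 + 9.6000i)(-1.7000 - 5.5000i) = 39.8800 - 58.1200i
Denominator: (-1.7)^2 + 5.5^2 = 33.14
Result = (39.8800 - 58.1200i)/33.14

1.2034 - 1.7538i


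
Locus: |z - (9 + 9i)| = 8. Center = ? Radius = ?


|z - z0| = r is a circle with center z0 and radius r.
Center = (9, 9), radius = 8

Circle with center (9, 9) and radius 8


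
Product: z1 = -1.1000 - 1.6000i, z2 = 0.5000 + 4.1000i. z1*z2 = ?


Real = -1.1*0.5 - (-1.6)*4.1 = -0.55 - (-6.56) = 6.01
Imag = -1.1*4.1 + 0.5*(-1.6) = -4.51 - (0.8) = -5.31

6.0100 - 5.3100i


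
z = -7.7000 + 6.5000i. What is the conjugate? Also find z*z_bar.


z_bar = -7.7000 - 6.5000i
z*z_bar = (-7.7)^2 + 6.5^2 = 59.29 + 42.25 = 101.54

z_bar = -7.7000 - 6.5000i, z*z_bar = 101.54


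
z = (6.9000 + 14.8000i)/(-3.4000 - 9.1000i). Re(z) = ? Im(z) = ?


Multiply by conjugate: (6.9000 + 14.8000i)(-3.4000 + 9.1000i) / ((-3.4)^2 + (-9.1)^2)
Numerator real = 6.9*(-3.4) + 14.8*(-9.1) = -158.14
Numerator imag = 14.8*(-3.4) - 6.9*(-9.1) = 12.47
Denominator = 94.37
Re(z) = -158.14/94.37 = -1.6757
Im(z) = 12.47/94.37 = 0.1321

Re(z) = -1.6757, Im(z) = 0.1321


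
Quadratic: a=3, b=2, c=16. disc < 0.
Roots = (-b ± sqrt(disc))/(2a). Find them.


disc = 2^2 - 4*3*16 = 4 - 192 = -188
sqrt(|disc|) = sqrt(188) = 13.7113
Real part = -2/(2*3) = -0.3333
Imag part = 13.7113/(2*3) = 2.2852

-0.3333 ± 2.2852i


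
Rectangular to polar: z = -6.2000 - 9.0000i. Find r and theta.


r = sqrt(38.44+81) = sqrt(119.44) = 10.9289
theta = atan2(-9, -6.2) = -124.5625 degrees

r = 10.9289, theta = -124.5625 degrees


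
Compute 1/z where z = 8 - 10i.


|z|^2 = 64+100 = 164
1/z = (8 + 10i)/164

1/z = 0.0488 + 0.0610i


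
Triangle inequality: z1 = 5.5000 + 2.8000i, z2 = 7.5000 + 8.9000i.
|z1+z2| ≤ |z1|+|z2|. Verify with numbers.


|z1| = sqrt(5.5^2 + 2.8^2) = sqrt(38.09) = 6.1717
|z2| = sqrt(7.5^2 + 8.9^2) = sqrt(135.46) = 11.6387
z1+z2 = 13.0000 + 11.7000i
|z1+z2| = sqrt(305.89) = 17.4897
|z1|+|z2| = 6.1717 + 11.6387 = 17.8104

|z1+z2| = 17.4897 ≤ |z1|+|z2| = 17.8104 (verified)


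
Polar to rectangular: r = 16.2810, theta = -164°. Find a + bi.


a = 16.2810*cos(-164°) = 16.2810*(-0.96126) = -15.6503
b = 16.2810*sin(-164°) = 16.2810*(-0.27564) = -4.4877

-15.6503 - 4.4877i


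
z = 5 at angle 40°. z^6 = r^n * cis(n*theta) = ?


r^6 = 5^6 = 15625
n*theta = 6*40° = 240° = 240° (mod 360)
a = 15625*cos(240°) = -7812.5000
b = 15625*sin(240°) = -13531.6469

15625 cis(240°) = -7812.5000 - 13531.6469i


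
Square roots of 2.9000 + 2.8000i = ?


|z| = sqrt(8.41+7.84) = 4.0311
sqrt((|z|+a)/2) = sqrt((4.0311+2.9)/2) = sqrt(3.4656) = 1.8616
sqrt((|z|-a)/2) = sqrt((4.0311-2.9)/2) = sqrt(0.5656) = 0.7520

±(1.8616 + 0.7520i) i.e. 1.8616 + 0.7520i and -1.8616 - 0.7520i


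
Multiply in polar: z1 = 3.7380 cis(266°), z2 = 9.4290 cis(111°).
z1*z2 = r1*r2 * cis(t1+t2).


r = 3.7380 * 9.4290 = 35.2456
theta = 266° + 111° = 377° = 17° (mod 360)

35.2456 cis(17°)


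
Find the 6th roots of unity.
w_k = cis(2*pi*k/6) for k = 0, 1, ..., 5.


The 6th roots of unity are cis(360k/6°) for k=0..5
Angle step = 360/6 = 60°
Primitive root: cis(60°)
Primitive root = 0.5000 + 0.8660i

6 roots at angles: 0°, 60°, 120°, 180°, 240°, 300°


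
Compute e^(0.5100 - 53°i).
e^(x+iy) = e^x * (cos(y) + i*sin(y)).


e^0.5100 = 1.6653
cos(-53°) = 0.6018
sin(-53°) = -0.79864
Real = 1.6653*0.6018 = 1.0022
Imag = 1.6653*(-0.79864) = -1.3300

1.0022 - 1.3300i


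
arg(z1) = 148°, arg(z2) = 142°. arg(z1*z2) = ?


arg(z1*z2) = 148° + 142° = 290°
Normalized to (-180°, 180°]: -70°

-70°


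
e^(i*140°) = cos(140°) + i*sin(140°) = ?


cos(140°) = -0.7660
sin(140°) = 0.6428

e^(i*140°) = -0.7660 + 0.6428i


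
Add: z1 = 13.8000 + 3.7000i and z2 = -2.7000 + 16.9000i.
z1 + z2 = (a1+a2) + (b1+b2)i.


Real: 13.8 - 2.7 = 11.1
Imag: 3.7 + 16.9 = 20.6

11.1000 + 20.6000i


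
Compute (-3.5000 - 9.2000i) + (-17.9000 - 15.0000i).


Real: -3.5 - 17.9 = -21.4
Imag: -9.2 - 15 = -24.2

-21.4000 - 24.2000i


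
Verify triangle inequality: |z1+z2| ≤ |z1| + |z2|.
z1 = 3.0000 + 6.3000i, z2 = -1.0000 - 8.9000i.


|z1| = sqrt(3^2 + 6.3^2) = sqrt(48.69) = 6.9778
|z2| = sqrt((-1)^2 + (-8.9)^2) = sqrt(80.21) = 8.9560
z1+z2 = 2.0000 - 2.6000i
|z1+z2| = sqrt(10.76) = 3.2802
|z1|+|z2| = 6.9778 + 8.9560 = 15.9338

|z1+z2| = 3.2802 ≤ |z1|+|z2| = 15.9338 (verified)


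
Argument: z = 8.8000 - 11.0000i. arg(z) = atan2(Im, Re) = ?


Re = 8.8, Im = -11
arg = atan2(-11, 8.8) = -51.3402 degrees

arg(z) = -51.3402 degrees


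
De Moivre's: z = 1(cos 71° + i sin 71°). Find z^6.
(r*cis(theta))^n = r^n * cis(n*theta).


r^6 = 1^6 = 1
n*theta = 6*71° = 426° = 66° (mod 360)
a = 1*cos(66°) = 0.4067
b = 1*sin(66°) = 0.9135

1 cis(66°) = 0.4067 + 0.9135i


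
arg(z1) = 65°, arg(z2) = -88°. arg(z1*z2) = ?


arg(z1*z2) = 65° - 88° = -23°
Normalized to (-180°, 180°]: -23°

-23°


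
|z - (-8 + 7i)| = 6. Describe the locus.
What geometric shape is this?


|z - z0| = r is a circle with center z0 and radius r.
Center = (-8, 7), radius = 6

Circle with center (-8, 7) and radius 6


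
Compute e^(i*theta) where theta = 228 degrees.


cos(228°) = -0.6691
sin(228°) = -0.7431

e^(i*228°) = -0.6691 - 0.7431i


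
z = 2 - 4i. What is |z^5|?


|z| = sqrt(4+16) = sqrt(20) = 4.4721
|z^5| = |z|^5 = (sqrt(20))^5 = 20^2 * sqrt(20) = 400*sqrt(20)

|z^5| = 400*sqrt(20) ≈ 1788.8544


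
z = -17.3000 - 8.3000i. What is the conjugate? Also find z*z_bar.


z_bar = -17.3000 + 8.3000i
z*z_bar = (-17.3)^2 + (-8.3)^2 = 299.29 + 68.89 = 368.18

z_bar = -17.3000 + 8.3000i, z*z_bar = 368.18


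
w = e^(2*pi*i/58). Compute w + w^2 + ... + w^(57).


With w = e^(2*pi*i/58), all 58 of the 58th roots of unity w^0 = 1, w, ..., w^(57) sum to 0: 1 + w + ... + w^(57) = (1 - w^58)/(1 - w) = 0 since w^58 = 1, w ≠ 1.
Removing the root 1: w + w^2 + ... + w^(57) = 0 - 1 = -1

Sum = -1


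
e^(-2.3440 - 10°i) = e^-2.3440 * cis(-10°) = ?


e^-2.3440 = 0.09594
cos(-10°) = 0.9848
sin(-10°) = -0.1736
Real = 0.09594*0.9848 = 0.0945
Imag = 0.09594*(-0.1736) = -0.0167

0.0945 - 0.0167i


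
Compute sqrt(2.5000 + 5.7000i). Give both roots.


|z| = sqrt(6.25+32.49) = 6.2241
sqrt((|z|+a)/2) = sqrt((6.2241+2.5)/2) = sqrt(4.3621) = 2.0886
sqrt((|z|-a)/2) = sqrt((6.2241-2.5)/2) = sqrt(1.8621) = 1.3646

±(2.0886 + 1.3646i) i.e. 2.0886 + 1.3646i and -2.0886 - 1.3646i


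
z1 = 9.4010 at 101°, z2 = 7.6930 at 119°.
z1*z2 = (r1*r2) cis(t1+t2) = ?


r = 9.4010 * 7.6930 = 72.3219
theta = 101° + 119° = 220° = 220° (mod 360)

72.3219 cis(220°)


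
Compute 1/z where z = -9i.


|z|^2 = 0+81 = 81
1/z = (0 + 9i)/81

1/z = 0 + 0.1111i


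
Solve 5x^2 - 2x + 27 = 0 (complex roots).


disc = (-2)^2 - 4*5*27 = 4 - 540 = -536
sqrt(|disc|) = sqrt(536) = 23.1517
Real part = 2/(2*5) = 0.2000
Imag part = 23.1517/(2*5) = 2.3152

0.2000 ± 2.3152i


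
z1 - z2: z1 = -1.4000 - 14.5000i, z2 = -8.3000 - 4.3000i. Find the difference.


Real: -1.4 + 8.3 = 6.9
Imag: -14.5 + 4.3 = -10.2

6.9000 - 10.2000i


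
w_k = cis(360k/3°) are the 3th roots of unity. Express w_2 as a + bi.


Angle = 360*2/3 = 240°
a = cos(240°) = -0.5000
b = sin(240°) = -0.8660

-0.5000 - 0.8660i


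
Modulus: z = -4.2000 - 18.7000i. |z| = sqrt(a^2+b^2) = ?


|z| = sqrt((-4.2)^2 + (-18.7)^2) = sqrt(17.64 + 349.69) = sqrt(367.33) = 19.1659

|z| = 19.1659


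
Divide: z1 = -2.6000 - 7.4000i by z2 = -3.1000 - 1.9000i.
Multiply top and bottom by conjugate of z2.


Conjugate of z2 = -3.1000 + 1.9000i
Numerator: (-2.6000 - 7.4000i)(-3.1000 + 1.9000i) = 22.1200 + 18.0000i
Denominator: (-3.1)^2 + (-1.9)^2 = 13.22
Result = (22.1200 + 18.0000i)/13.22

1.6732 + 1.3616i


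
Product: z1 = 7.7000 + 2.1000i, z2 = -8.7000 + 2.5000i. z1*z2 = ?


Real = 7.7*(-8.7) - 2.1*2.5 = -66.99 - 5.25 = -72.24
Imag = 7.7*2.5 - (8.7)*2.1 = 19.25 - (18.27) = 0.98

-72.2400 + 0.9800i


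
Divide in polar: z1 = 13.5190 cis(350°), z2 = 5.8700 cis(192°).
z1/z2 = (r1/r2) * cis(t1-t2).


r = 13.5190 / 5.8700 = 2.3031
theta = 350° - 192° = 158° = 158° (mod 360)

2.3031 cis(158°)


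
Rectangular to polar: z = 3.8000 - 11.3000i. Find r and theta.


r = sqrt(14.44+127.69) = sqrt(142.13) = 11.9218
theta = atan2(-11.3, 3.8) = -71.4131 degrees

r = 11.9218, theta = -71.4131 degrees


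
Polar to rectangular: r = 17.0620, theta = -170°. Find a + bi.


a = 17.0620*cos(-170°) = 17.0620*(-0.98481) = -16.8028
b = 17.0620*sin(-170°) = 17.0620*(-0.17365) = -2.9628

-16.8028 - 2.9628i


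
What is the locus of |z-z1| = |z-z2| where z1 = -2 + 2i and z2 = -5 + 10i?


Equal distances means the locus is the perpendicular bisector of z1 and z2.
Midpoint = ((-2+(-5))/2, (2+10)/2) = (-3.5000, 6.0000)

Perpendicular bisector through (-3.5000, 6.0000)


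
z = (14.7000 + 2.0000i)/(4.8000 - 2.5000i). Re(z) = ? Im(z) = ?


Multiply by conjugate: (14.7000 + 2.0000i)(4.8000 + 2.5000i) / (4.8^2 + (-2.5)^2)
Numerator real = 14.7*4.8 + 2*(-2.5) = 65.56
Numerator imag = 2*4.8 - 14.7*(-2.5) = 46.35
Denominator = 29.29
Re(z) = 65.56/29.29 = 2.2383
Im(z) = 46.35/29.29 = 1.5825

Re(z) = 2.2383, Im(z) = 1.5825


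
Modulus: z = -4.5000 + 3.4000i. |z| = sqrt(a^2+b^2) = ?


|z| = sqrt((-4.5)^2 + 3.4^2) = sqrt(20.25 + 11.56) = sqrt(31.81) = 5.6400

|z| = 5.6400


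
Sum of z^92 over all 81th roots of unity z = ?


The roots are w_k = w^k with w = e^(2*pi*i/81), and (w^k)^92 = (w^92)^k.
So S = 1 + u + u^2 + ... + u^(80) with u = w^92.
92 = 1*81 + 11, so 92 is not a multiple of 81: u = (w^81)^1 * w^11 = w^11 ≠ 1 (w is a primitive 81th root), while u^81 = (w^81)^92 = 1.
Geometric series: S = (1 - u^81)/(1 - u) = (1 - 1)/(1 - u) = 0

S = 0


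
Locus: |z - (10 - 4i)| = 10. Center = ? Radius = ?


|z - z0| = r is a circle with center z0 and radius r.
Center = (10, -4), radius = 10

Circle with center (10, -4) and radius 10


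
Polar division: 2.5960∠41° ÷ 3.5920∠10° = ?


r = 2.5960 / 3.5920 = 0.7227
theta = 41° - 10° = 31° = 31° (mod 360)

0.7227 cis(31°)


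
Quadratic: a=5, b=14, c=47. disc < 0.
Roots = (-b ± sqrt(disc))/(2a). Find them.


disc = 14^2 - 4*5*47 = 196 - 940 = -744
sqrt(|disc|) = sqrt(744) = 27.2764
Real part = -14/(2*5) = -1.4000
Imag part = 27.2764/(2*5) = 2.7276

-1.4000 ± 2.7276i


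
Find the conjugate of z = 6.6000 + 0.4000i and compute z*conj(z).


z_bar = 6.6000 - 0.4000i
z*z_bar = 6.6^2 + 0.4^2 = 43.56 + 0.16 = 43.72

z_bar = 6.6000 - 0.4000i, z*z_bar = 43.72


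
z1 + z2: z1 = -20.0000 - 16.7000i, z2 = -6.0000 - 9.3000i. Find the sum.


Real: -20 - 6 = -26
Imag: -16.7 - 9.3 = -26

-26.0000 - 26.0000i


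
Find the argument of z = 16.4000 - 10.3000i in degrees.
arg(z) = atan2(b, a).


Re = 16.4, Im = -10.3
arg = atan2(-10.3, 16.4) = -32.1308 degrees

arg(z) = -32.1308 degrees


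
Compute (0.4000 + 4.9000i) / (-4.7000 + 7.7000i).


Conjugate of z2 = -4.7000 - 7.7000i
Numerator: (0.4000 + 4.9000i)(-4.7000 - 7.7000i) = 35.8500 - 26.1100i
Denominator: (-4.7)^2 + 7.7^2 = 81.38
Result = (35.8500 - 26.1100i)/81.38

0.4405 - 0.3208i


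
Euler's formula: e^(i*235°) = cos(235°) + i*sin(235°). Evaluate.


cos(235°) = -0.5736
sin(235°) = -0.8192

e^(i*235°) = -0.5736 - 0.8192i


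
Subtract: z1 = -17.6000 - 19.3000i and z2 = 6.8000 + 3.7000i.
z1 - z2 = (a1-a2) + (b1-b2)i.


Real: -17.6 - 6.8 = -24.4
Imag: -19.3 - 3.7 = -23

-24.4000 - 23.0000i


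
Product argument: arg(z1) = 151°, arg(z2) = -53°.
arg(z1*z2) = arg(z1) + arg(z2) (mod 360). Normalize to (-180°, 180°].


arg(z1*z2) = 151° - 53° = 98°
Normalized to (-180°, 180°]: 98°

98°


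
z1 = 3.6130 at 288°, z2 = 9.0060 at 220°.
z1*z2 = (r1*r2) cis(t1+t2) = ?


r = 3.6130 * 9.0060 = 32.5387
theta = 288° + 220° = 508° = 148° (mod 360)

32.5387 cis(148°)


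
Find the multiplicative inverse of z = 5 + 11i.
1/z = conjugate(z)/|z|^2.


|z|^2 = 25+121 = 146
1/z = (5 - 11i)/146

1/z = 0.0342 - 0.0753i


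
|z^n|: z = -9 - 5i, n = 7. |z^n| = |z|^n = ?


|z| = sqrt(81+25) = sqrt(106) = 10.2956
|z^7| = |z|^7 = (sqrt(106))^7 = 106^3 * sqrt(106) = 1191016*sqrt(106)

|z^7| = 1191016*sqrt(106) ≈ 12262260.2280


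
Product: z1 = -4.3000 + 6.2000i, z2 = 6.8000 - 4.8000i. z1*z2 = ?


Real = -4.3*6.8 - 6.2*(-4.8) = -29.24 - (-29.76) = 0.52
Imag = -4.3*(-4.8) + 6.8*6.2 = 20.64 + 42.16 = 62.8

0.5200 + 62.8000i


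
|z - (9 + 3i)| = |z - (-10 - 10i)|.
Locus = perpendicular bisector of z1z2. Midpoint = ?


Equal distances means the locus is the perpendicular bisector of z1 and z2.
Midpoint = ((9+(-10))/2, (3+(-10))/2) = (-0.5000, -3.5000)

Perpendicular bisector through (-0.5000, -3.5000)


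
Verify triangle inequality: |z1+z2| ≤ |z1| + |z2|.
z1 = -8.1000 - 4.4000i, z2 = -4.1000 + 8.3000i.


|z1| = sqrt((-8.1)^2 + (-4.4)^2) = sqrt(84.97) = 9.2179
|z2| = sqrt((-4.1)^2 + 8.3^2) = sqrt(85.7) = 9.2574
z1+z2 = -12.2000 + 3.9000i
|z1+z2| = sqrt(164.05) = 12.8082
|z1|+|z2| = 9.2179 + 9.2574 = 18.4753

|z1+z2| = 12.8082 ≤ |z1|+|z2| = 18.4753 (verified)


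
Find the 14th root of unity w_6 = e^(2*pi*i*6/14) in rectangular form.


Angle = 360*6/14 = 154.2857°
a = cos(154.2857°) = -0.9010
b = sin(154.2857°) = 0.4339

-0.9010 + 0.4339i


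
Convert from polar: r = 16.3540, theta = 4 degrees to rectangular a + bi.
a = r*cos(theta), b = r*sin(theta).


a = 16.3540*cos(4°) = 16.3540*0.997564 = 16.3142
b = 16.3540*sin(4°) = 16.3540*0.069756 = 1.1408

16.3142 + 1.1408i


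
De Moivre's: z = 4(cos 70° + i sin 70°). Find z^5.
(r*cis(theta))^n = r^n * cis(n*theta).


r^5 = 4^5 = 1024
n*theta = 5*70° = 350° = 350° (mod 360)
a = 1024*cos(350°) = 1008.4431
b = 1024*sin(350°) = -177.8157

1024 cis(350°) = 1008.4431 - 177.8157i


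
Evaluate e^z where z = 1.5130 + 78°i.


e^1.5130 = 4.5403
cos(78°) = 0.20791
sin(78°) = 0.97815
Real = 4.5403*0.20791 = 0.9440
Imag = 4.5403*0.97815 = 4.4411

0.9440 + 4.4411i


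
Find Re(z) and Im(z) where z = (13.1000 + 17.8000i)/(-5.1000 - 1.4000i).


Multiply by conjugate: (13.1000 + 17.8000i)(-5.1000 + 1.4000i) / ((-5.1)^2 + (-1.4)^2)
Numerator real = 13.1*(-5.1) + 17.8*(-1.4) = -91.73
Numerator imag = 17.8*(-5.1) - 13.1*(-1.4) = -72.44
Denominator = 27.97
Re(z) = -91.73/27.97 = -3.2796
Im(z) = -72.44/27.97 = -2.5899

Re(z) = -3.2796, Im(z) = -2.5899


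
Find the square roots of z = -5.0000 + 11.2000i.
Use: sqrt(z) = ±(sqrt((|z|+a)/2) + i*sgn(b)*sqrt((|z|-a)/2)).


|z| = sqrt(25+125.44) = 12.2654
sqrt((|z|+a)/2) = sqrt((12.2654+(-5))/2) = sqrt(3.6327) = 1.9060
sqrt((|z|-a)/2) = sqrt((12.2654-(-5))/2) = sqrt(8.6327) = 2.9381

±(1.9060 + 2.9381i) i.e. 1.9060 + 2.9381i and -1.9060 - 2.9381i


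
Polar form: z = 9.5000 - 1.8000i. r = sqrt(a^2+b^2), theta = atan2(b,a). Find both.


r = sqrt(90.25+3.24) = sqrt(93.49) = 9.6690
theta = atan2(-1.8, 9.5) = -10.7289 degrees

r = 9.6690, theta = -10.7289 degrees


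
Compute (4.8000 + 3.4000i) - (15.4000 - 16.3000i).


Real: 4.8 - 15.4 = -10.6
Imag: 3.4 + 16.3 = 19.7

-10.6000 + 19.7000i


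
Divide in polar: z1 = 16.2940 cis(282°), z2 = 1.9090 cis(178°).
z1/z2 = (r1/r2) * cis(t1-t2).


r = 16.2940 / 1.9090 = 8.5354
theta = 282° - 178° = 104° = 104° (mod 360)

8.5354 cis(104°)


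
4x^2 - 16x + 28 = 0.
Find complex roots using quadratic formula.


disc = (-16)^2 - 4*4*28 = 256 - 448 = -192
sqrt(|disc|) = sqrt(192) = 13.8564
Real part = 16/(2*4) = 2.0000
Imag part = 13.8564/(2*4) = 1.7321

2.0000 ± 1.7321i


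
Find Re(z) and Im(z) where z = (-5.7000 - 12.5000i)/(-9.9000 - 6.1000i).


Multiply by conjugate: (-5.7000 - 12.5000i)(-9.9000 + 6.1000i) / ((-9.9)^2 + (-6.1)^2)
Numerator real = -5.7*(-9.9) - (12.5)*(-6.1) = 132.68
Numerator imag = -12.5*(-9.9) - (-5.7)*(-6.1) = 88.98
Denominator = 135.22
Re(z) = 132.68/135.22 = 0.9812
Im(z) = 88.98/135.22 = 0.6580

Re(z) = 0.9812, Im(z) = 0.6580


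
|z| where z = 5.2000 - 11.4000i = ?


|z| = sqrt(5.2^2 + (-11.4)^2) = sqrt(27.04 + 129.96) = sqrt(157) = 12.5300

|z| = 12.5300


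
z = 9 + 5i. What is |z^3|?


|z| = sqrt(81+25) = sqrt(106) = 10.2956
|z^3| = |z|^3 = (sqrt(106))^3 = 106*sqrt(106)

|z^3| = 106*sqrt(106) ≈ 1091.3368


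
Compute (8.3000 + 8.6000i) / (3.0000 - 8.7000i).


Conjugate of z2 = 3.0000 + 8.7000i
Numerator: (8.3000 + 8.6000i)(3.0000 + 8.7000i) = -49.9200 + 98.0100i
Denominator: 3^2 + (-8.7)^2 = 84.69
Result = (-49.9200 + 98.0100i)/84.69

-0.5894 + 1.1573i


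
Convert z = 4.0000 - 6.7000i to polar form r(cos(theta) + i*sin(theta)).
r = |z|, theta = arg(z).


r = sqrt(16+44.89) = sqrt(60.89) = 7.8032
theta = atan2(-6.7, 4) = -59.1622 degrees

r = 7.8032, theta = -59.1622 degrees


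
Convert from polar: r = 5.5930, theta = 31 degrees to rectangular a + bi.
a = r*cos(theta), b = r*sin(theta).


a = 5.5930*cos(31°) = 5.5930*0.857167 = 4.7941
b = 5.5930*sin(31°) = 5.5930*0.51504 = 2.8806

4.7941 + 2.8806i


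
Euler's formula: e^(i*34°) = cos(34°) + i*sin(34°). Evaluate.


cos(34°) = 0.8290
sin(34°) = 0.5592

e^(i*34°) = 0.8290 + 0.5592i


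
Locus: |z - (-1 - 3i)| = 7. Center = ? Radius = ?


|z - z0| = r is a circle with center z0 and radius r.
Center = (-1, -3), radius = 7

Circle with center (-1, -3) and radius 7


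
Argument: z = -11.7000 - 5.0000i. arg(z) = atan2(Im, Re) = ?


Re = -11.7, Im = -5
arg = atan2(-5, -11.7) = -156.8605 degrees

arg(z) = -156.8605 degrees


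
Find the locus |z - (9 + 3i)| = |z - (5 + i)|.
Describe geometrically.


Equal distances means the locus is the perpendicular bisector of z1 and z2.
Midpoint = ((9+5)/2, (3+1)/2) = (7.0000, 2.0000)

Perpendicular bisector through (7.0000, 2.0000)


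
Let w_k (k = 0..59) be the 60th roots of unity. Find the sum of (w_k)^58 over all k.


The roots are w_k = w^k with w = e^(2*pi*i/60), and (w^k)^58 = (w^58)^k.
So S = 1 + u + u^2 + ... + u^(59) with u = w^58.
58 = 0*60 + 58, so 58 is not a multiple of 60: u = w^58 ≠ 1 (w is a primitive 60th root), while u^60 = (w^60)^58 = 1.
Geometric series: S = (1 - u^60)/(1 - u) = (1 - 1)/(1 - u) = 0

S = 0


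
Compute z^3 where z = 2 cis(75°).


r^3 = 2^3 = 8
n*theta = 3*75° = 225° = 225° (mod 360)
a = 8*cos(225°) = -5.6569
b = 8*sin(225°) = -5.6569

8 cis(225°) = -5.6569 - 5.6569i


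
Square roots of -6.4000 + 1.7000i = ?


|z| = sqrt(40.96+2.89) = 6.6219
sqrt((|z|+a)/2) = sqrt((6.6219+(-6.4))/2) = sqrt(0.1110) = 0.3331
sqrt((|z|-a)/2) = sqrt((6.6219-(-6.4))/2) = sqrt(6.5110) = 2.5517

±(0.3331 + 2.5517i) i.e. 0.3331 + 2.5517i and -0.3331 - 2.5517i


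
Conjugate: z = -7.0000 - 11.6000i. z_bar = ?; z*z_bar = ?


z_bar = -7.0000 + 11.6000i
z*z_bar = (-7)^2 + (-11.6)^2 = 49 + 134.56 = 183.56

z_bar = -7.0000 + 11.6000i, z*z_bar = 183.56


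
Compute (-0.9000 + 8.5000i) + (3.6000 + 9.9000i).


Real: -0.9 + 3.6 = 2.7
Imag: 8.5 + 9.9 = 18.4

2.7000 + 18.4000i


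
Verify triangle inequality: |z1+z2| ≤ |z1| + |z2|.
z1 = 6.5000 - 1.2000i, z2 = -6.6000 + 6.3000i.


|z1| = sqrt(6.5^2 + (-1.2)^2) = sqrt(43.69) = 6.6098
|z2| = sqrt((-6.6)^2 + 6.3^2) = sqrt(83.25) = 9.1241
z1+z2 = -0.1000 + 5.1000i
|z1+z2| = sqrt(26.02) = 5.1010
|z1|+|z2| = 6.6098 + 9.1241 = 15.7339

|z1+z2| = 5.1010 ≤ |z1|+|z2| = 15.7339 (verified)


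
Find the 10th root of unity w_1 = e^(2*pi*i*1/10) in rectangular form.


Angle = 360*1/10 = 36°
a = cos(36°) = 0.8090
b = sin(36°) = 0.5878

0.8090 + 0.5878i


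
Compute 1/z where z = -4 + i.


|z|^2 = 16+1 = 17
1/z = (-4 - 1i)/17

1/z = -0.2353 - 0.0588i


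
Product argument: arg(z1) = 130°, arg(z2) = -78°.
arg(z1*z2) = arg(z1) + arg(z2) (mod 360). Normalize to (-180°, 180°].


arg(z1*z2) = 130° - 78° = 52°
Normalized to (-180°, 180°]: 52°

52°


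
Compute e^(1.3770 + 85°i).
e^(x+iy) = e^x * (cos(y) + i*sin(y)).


e^1.3770 = 3.9630
cos(85°) = 0.08716
sin(85°) = 0.9962
Real = 3.9630*0.08716 = 0.3454
Imag = 3.9630*0.9962 = 3.9479

0.3454 + 3.9479i


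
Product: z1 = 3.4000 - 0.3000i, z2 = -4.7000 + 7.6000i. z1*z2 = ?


Real = 3.4*(-4.7) - (-0.3)*7.6 = -15.98 - (-2.28) = -13.7
Imag = 3.4*7.6 - (4.7)*(-0.3) = 25.84 + 1.41 = 27.25

-13.7000 + 27.2500i


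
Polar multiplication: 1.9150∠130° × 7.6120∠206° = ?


r = 1.9150 * 7.6120 = 14.5770
theta = 130° + 206° = 336° = 336° (mod 360)

14.5770 cis(336°)


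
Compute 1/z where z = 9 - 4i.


|z|^2 = 81+16 = 97
1/z = (9 + 4i)/97

1/z = 0.0928 + 0.0412i


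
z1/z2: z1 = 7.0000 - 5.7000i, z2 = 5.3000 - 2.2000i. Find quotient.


Conjugate of z2 = 5.3000 + 2.2000i
Numerator: (7.0000 - 5.7000i)(5.3000 + 2.2000i) = 49.6400 - 14.8100i
Denominator: 5.3^2 + (-2.2)^2 = 32.93
Result = (49.6400 - 14.8100i)/32.93

1.5074 - 0.4497i


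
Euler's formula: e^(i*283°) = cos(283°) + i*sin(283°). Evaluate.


cos(283°) = 0.2250
sin(283°) = -0.9744

e^(i*283°) = 0.2250 - 0.9744i


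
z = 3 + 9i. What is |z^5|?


|z| = sqrt(9+81) = sqrt(90) = 9.4868
|z^5| = |z|^5 = (sqrt(90))^5 = 90^2 * sqrt(90) = 8100*sqrt(90)

|z^5| = 8100*sqrt(90) ≈ 76843.3471


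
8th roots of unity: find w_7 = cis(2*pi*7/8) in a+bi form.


Angle = 360*7/8 = 315°
a = cos(315°) = 0.7071
b = sin(315°) = -0.7071

0.7071 - 0.7071i


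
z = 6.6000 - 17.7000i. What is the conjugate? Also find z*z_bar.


z_bar = 6.6000 + 17.7000i
z*z_bar = 6.6^2 + (-17.7)^2 = 43.56 + 313.29 = 356.85

z_bar = 6.6000 + 17.7000i, z*z_bar = 356.85


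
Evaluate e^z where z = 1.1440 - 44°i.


e^1.1440 = 3.1393
cos(-44°) = 0.71934
sin(-44°) = -0.69466
Real = 3.1393*0.71934 = 2.2582
Imag = 3.1393*(-0.69466) = -2.1807

2.2582 - 2.1807i


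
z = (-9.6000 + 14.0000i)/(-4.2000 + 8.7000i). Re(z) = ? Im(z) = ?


Multiply by conjugate: (-9.6000 + 14.0000i)(-4.2000 - 8.7000i) / ((-4.2)^2 + 8.7^2)
Numerator real = -9.6*(-4.2) + 14*8.7 = 162.12
Numerator imag = 14*(-4.2) - (-9.6)*8.7 = 24.72
Denominator = 93.33
Re(z) = 162.12/93.33 = 1.7371
Im(z) = 24.72/93.33 = 0.2649

Re(z) = 1.7371, Im(z) = 0.2649


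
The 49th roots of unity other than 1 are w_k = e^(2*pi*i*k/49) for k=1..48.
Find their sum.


With w = e^(2*pi*i/49), all 49 of the 49th roots of unity w^0 = 1, w, ..., w^(48) sum to 0: 1 + w + ... + w^(48) = (1 - w^49)/(1 - w) = 0 since w^49 = 1, w ≠ 1.
Removing the root 1: w + w^2 + ... + w^(48) = 0 - 1 = -1

Sum = -1


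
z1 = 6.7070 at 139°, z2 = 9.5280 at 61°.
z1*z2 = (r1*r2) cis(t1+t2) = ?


r = 6.7070 * 9.5280 = 63.9043
theta = 139° + 61° = 200° = 200° (mod 360)

63.9043 cis(200°)


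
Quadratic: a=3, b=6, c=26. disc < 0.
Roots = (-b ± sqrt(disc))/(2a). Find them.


disc = 6^2 - 4*3*26 = 36 - 312 = -276
sqrt(|disc|) = sqrt(276) = 16.6132
Real part = -6/(2*3) = -1.0000
Imag part = 16.6132/(2*3) = 2.7689

-1.0000 ± 2.7689i


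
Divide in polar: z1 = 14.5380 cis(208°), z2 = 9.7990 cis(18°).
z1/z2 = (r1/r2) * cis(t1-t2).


r = 14.5380 / 9.7990 = 1.4836
theta = 208° - 18° = 190° = 190° (mod 360)

1.4836 cis(190°)


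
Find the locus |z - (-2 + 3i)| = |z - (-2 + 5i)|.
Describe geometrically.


Equal distances means the locus is the perpendicular bisector of z1 and z2.
Midpoint = ((-2+(-2))/2, (3+5)/2) = (-2.0000, 4.0000)

Perpendicular bisector through (-2.0000, 4.0000)


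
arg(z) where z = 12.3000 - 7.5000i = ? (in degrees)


Re = 12.3, Im = -7.5
arg = atan2(-7.5, 12.3) = -31.3730 degrees

arg(z) = -31.3730 degrees


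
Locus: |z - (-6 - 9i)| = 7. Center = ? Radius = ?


|z - z0| = r is a circle with center z0 and radius r.
Center = (-6, -9), radius = 7

Circle with center (-6, -9) and radius 7


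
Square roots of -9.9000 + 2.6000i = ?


|z| = sqrt(98.01+6.76) = 10.2357
sqrt((|z|+a)/2) = sqrt((10.2357+(-9.9))/2) = sqrt(0.1679) = 0.4097
sqrt((|z|-a)/2) = sqrt((10.2357-(-9.9))/2) = sqrt(10.0679) = 3.1730

±(0.4097 + 3.1730i) i.e. 0.4097 + 3.1730i and -0.4097 - 3.1730i


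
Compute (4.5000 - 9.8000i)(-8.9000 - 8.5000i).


Real = 4.5*(-8.9) - (-9.8)*(-8.5) = -40.05 - 83.3 = -123.35
Imag = 4.5*(-8.5) - (8.9)*(-9.8) = -38.25 + 87.22 = 48.97

-123.3500 + 48.9700i


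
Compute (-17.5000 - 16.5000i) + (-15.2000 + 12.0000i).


Real: -17.5 - 15.2 = -32.7
Imag: -16.5 + 12 = -4.5

-32.7000 - 4.5000i


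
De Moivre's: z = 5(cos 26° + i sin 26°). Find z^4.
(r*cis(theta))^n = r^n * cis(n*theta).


r^4 = 5^4 = 625
n*theta = 4*26° = 104° = 104° (mod 360)
a = 625*cos(104°) = -151.2012
b = 625*sin(104°) = 606.4348

625 cis(104°) = -151.2012 + 606.4348i


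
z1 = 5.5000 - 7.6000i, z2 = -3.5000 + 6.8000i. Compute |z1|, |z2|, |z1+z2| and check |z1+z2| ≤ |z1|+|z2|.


|z1| = sqrt(5.5^2 + (-7.6)^2) = sqrt(88.01) = 9.3814
|z2| = sqrt((-3.5)^2 + 6.8^2) = sqrt(58.49) = 7.6479
z1+z2 = 2.0000 - 0.8000i
|z1+z2| = sqrt(4.64) = 2.1541
|z1|+|z2| = 9.3814 + 7.6479 = 17.0293

|z1+z2| = 2.1541 ≤ |z1|+|z2| = 17.0293 (verified)


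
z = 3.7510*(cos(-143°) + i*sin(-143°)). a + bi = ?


a = 3.7510*cos(-143°) = 3.7510*(-0.79864) = -2.9957
b = 3.7510*sin(-143°) = 3.7510*(-0.6018) = -2.2574

-2.9957 - 2.2574i


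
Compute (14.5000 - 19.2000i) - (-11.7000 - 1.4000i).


Real: 14.5 + 11.7 = 26.2
Imag: -19.2 + 1.4 = -17.8

26.2000 - 17.8000i


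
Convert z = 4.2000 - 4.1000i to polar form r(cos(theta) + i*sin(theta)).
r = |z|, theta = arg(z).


r = sqrt(17.64+16.81) = sqrt(34.45) = 5.8694
theta = atan2(-4.1, 4.2) = -44.3097 degrees

r = 5.8694, theta = -44.3097 degrees


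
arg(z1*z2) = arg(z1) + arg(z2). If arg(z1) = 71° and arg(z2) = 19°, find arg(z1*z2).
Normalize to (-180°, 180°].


arg(z1*z2) = 71° + 19° = 90°
Normalized to (-180°, 180°]: 90°

90°


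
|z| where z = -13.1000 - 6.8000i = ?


|z| = sqrt((-13.1)^2 + (-6.8)^2) = sqrt(171.61 + 46.24) = sqrt(217.85) = 14.7597

|z| = 14.7597


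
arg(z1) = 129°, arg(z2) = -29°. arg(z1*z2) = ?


arg(z1*z2) = 129° - 29° = 100°
Normalized to (-180°, 180°]: 100°

100°


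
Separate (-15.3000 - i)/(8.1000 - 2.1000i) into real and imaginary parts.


Multiply by conjugate: (-15.3000 - i)(8.1000 + 2.1000i) / (8.1^2 + (-2.1)^2)
Numerator real = -15.3*8.1 - (1)*(-2.1) = -121.83
Numerator imag = -1*8.1 - (-15.3)*(-2.1) = -40.23
Denominator = 70.02
Re(z) = -121.83/70.02 = -1.7399
Im(z) = -40.23/70.02 = -0.5746

Re(z) = -1.7399, Im(z) = -0.5746


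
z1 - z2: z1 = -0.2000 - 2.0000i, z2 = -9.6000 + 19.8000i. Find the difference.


Real: -0.2 + 9.6 = 9.4
Imag: -2 - 19.8 = -21.8

9.4000 - 21.8000i


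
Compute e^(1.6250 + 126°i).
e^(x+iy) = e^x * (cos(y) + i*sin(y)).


e^1.6250 = 5.0784
cos(126°) = -0.58779
sin(126°) = 0.80902
Real = 5.0784*(-0.58779) = -2.9850
Imag = 5.0784*0.80902 = 4.1085

-2.9850 + 4.1085i


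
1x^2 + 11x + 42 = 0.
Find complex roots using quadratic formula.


disc = 11^2 - 4*1*42 = 121 - 168 = -47
sqrt(|disc|) = sqrt(47) = 6.8557
Real part = -11/(2*1) = -5.5000
Imag part = 6.8557/(2*1) = 3.4278

-5.5000 ± 3.4278i
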